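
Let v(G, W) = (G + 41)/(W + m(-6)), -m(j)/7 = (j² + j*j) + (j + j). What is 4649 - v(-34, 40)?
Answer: 1766627/380 ≈ 4649.0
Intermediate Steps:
m(j) = -14*j - 14*j² (m(j) = -7*((j² + j*j) + (j + j)) = -7*((j² + j²) + 2*j) = -7*(2*j² + 2*j) = -7*(2*j + 2*j²) = -14*j - 14*j²)
v(G, W) = (41 + G)/(-420 + W) (v(G, W) = (G + 41)/(W - 14*(-6)*(1 - 6)) = (41 + G)/(W - 14*(-6)*(-5)) = (41 + G)/(W - 420) = (41 + G)/(-420 + W))
4649 - v(-34, 40) = 4649 - (41 - 34)/(-420 + 40) = 4649 - 7/(-380) = 4649 - (-1)*7/380 = 4649 - 1*(-7/380) = 4649 + 7/380 = 1766627/380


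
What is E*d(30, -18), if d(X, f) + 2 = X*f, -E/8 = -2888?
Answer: -12522368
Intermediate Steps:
E = 23104 (E = -8*(-2888) = 23104)
d(X, f) = -2 + X*f
E*d(30, -18) = 23104*(-2 + 30*(-18)) = 23104*(-2 - 540) = 23104*(-542) = -12522368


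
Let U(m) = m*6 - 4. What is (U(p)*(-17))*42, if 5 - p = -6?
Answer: -44268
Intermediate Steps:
p = 11 (p = 5 - 1*(-6) = 5 + 6 = 11)
U(m) = -4 + 6*m (U(m) = 6*m - 4 = -4 + 6*m)
(U(p)*(-17))*42 = ((-4 + 6*11)*(-17))*42 = ((-4 + 66)*(-17))*42 = (62*(-17))*42 = -1054*42 = -44268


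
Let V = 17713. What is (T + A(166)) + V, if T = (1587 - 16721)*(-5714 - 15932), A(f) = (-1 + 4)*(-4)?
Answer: 327608265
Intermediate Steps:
A(f) = -12 (A(f) = 3*(-4) = -12)
T = 327590564 (T = -15134*(-21646) = 327590564)
(T + A(166)) + V = (327590564 - 12) + 17713 = 327590552 + 17713 = 327608265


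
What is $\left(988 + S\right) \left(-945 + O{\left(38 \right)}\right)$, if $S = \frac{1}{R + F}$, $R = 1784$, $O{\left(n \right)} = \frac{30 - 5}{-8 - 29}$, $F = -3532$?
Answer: $- \frac{30214267385}{32338} \approx -9.3433 \cdot 10^{5}$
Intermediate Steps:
$O{\left(n \right)} = - \frac{25}{37}$ ($O{\left(n \right)} = \frac{25}{-37} = 25 \left(- \frac{1}{37}\right) = - \frac{25}{37}$)
$S = - \frac{1}{1748}$ ($S = \frac{1}{1784 - 3532} = \frac{1}{-1748} = - \frac{1}{1748} \approx -0.00057208$)
$\left(988 + S\right) \left(-945 + O{\left(38 \right)}\right) = \left(988 - \frac{1}{1748}\right) \left(-945 - \frac{25}{37}\right) = \frac{1727023}{1748} \left(- \frac{34990}{37}\right) = - \frac{30214267385}{32338}$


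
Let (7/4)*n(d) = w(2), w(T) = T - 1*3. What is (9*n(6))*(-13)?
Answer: 468/7 ≈ 66.857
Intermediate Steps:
w(T) = -3 + T (w(T) = T - 3 = -3 + T)
n(d) = -4/7 (n(d) = 4*(-3 + 2)/7 = (4/7)*(-1) = -4/7)
(9*n(6))*(-13) = (9*(-4/7))*(-13) = -36/7*(-13) = 468/7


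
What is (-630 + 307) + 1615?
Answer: 1292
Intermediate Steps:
(-630 + 307) + 1615 = -323 + 1615 = 1292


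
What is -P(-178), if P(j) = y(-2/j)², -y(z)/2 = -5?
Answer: -100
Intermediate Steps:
y(z) = 10 (y(z) = -2*(-5) = 10)
P(j) = 100 (P(j) = 10² = 100)
-P(-178) = -1*100 = -100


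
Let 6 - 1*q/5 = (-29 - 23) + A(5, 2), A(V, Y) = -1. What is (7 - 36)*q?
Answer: -8555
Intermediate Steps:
q = 295 (q = 30 - 5*((-29 - 23) - 1) = 30 - 5*(-52 - 1) = 30 - 5*(-53) = 30 + 265 = 295)
(7 - 36)*q = (7 - 36)*295 = -29*295 = -8555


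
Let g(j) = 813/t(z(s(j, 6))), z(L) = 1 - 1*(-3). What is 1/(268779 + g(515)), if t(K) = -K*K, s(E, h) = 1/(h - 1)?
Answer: 16/4299651 ≈ 3.7212e-6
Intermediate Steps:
s(E, h) = 1/(-1 + h)
z(L) = 4 (z(L) = 1 + 3 = 4)
t(K) = -K**2
g(j) = -813/16 (g(j) = 813/((-1*4**2)) = 813/((-1*16)) = 813/(-16) = 813*(-1/16) = -813/16)
1/(268779 + g(515)) = 1/(268779 - 813/16) = 1/(4299651/16) = 16/4299651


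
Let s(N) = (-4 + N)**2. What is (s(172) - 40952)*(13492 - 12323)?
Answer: -14879032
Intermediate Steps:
(s(172) - 40952)*(13492 - 12323) = ((-4 + 172)**2 - 40952)*(13492 - 12323) = (168**2 - 40952)*1169 = (28224 - 40952)*1169 = -12728*1169 = -14879032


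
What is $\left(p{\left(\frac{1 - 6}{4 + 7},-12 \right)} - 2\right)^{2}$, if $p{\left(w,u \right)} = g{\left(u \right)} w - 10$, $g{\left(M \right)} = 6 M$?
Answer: $\frac{51984}{121} \approx 429.62$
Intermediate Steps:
$p{\left(w,u \right)} = -10 + 6 u w$ ($p{\left(w,u \right)} = 6 u w - 10 = -10 + 6 u w$)
$\left(p{\left(\frac{1 - 6}{4 + 7},-12 \right)} - 2\right)^{2} = \left(\left(-10 + 6 \left(-12\right) \frac{1 - 6}{4 + 7}\right) - 2\right)^{2} = \left(\left(-10 + 6 \left(-12\right) \left(- \frac{5}{11}\right)\right) - 2\right)^{2} = \left(\left(-10 + \frac{360}{11}\right) - 2\right)^{2} = \left(\frac{250}{11} - 2\right)^{2} = \left(\frac{228}{11}\right)^{2} = \frac{51984}{121}$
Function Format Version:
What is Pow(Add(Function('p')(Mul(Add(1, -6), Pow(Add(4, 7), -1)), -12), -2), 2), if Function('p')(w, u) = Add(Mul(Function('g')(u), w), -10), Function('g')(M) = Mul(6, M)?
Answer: Rational(51984, 121) ≈ 429.62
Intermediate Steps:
Function('p')(w, u) = Add(-10, Mul(6, u, w)) (Function('p')(w, u) = Add(Mul(Mul(6, u), w), -10) = Add(Mul(6, u, w), -10) = Add(-10, Mul(6, u, w)))
Pow(Add(Function('p')(Mul(Add(1, -6), Pow(Add(4, 7), -1)), -12), -2), 2) = Pow(Add(Add(-10, Mul(6, -12, Mul(Add(1, -6), Pow(Add(4, 7), -1)))), -2), 2) = Pow(Add(Add(-10, Mul(6, -12, Mul(-5, Pow(11, -1)))), -2), 2) = Pow(Add(Add(-10, Mul(6, -12, Mul(-5, Rational(1, 11)))), -2), 2) = Pow(Add(Add(-10, Mul(6, -12, Rational(-5, 11))), -2), 2) = Pow(Add(Add(-10, Rational(360, 11)), -2), 2) = Pow(Add(Rational(250, 11), -2), 2) = Pow(Rational(228, 11), 2) = Rational(51984, 121)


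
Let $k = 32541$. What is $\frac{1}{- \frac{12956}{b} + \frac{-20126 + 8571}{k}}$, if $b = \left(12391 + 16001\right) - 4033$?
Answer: $- \frac{792666219}{703069441} \approx -1.1274$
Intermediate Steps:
$b = 24359$ ($b = 28392 - 4033 = 24359$)
$\frac{1}{- \frac{12956}{b} + \frac{-20126 + 8571}{k}} = \frac{1}{- \frac{12956}{24359} + \frac{-20126 + 8571}{32541}} = \frac{1}{\left(-12956\right) \frac{1}{24359} - \frac{11555}{32541}} = \frac{1}{- \frac{12956}{24359} - \frac{11555}{32541}} = \frac{1}{- \frac{703069441}{792666219}} = - \frac{792666219}{703069441}$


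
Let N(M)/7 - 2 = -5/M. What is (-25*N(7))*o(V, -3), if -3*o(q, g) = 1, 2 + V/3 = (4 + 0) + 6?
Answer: 75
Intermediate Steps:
V = 24 (V = -6 + 3*((4 + 0) + 6) = -6 + 3*(4 + 6) = -6 + 3*10 = -6 + 30 = 24)
o(q, g) = -1/3 (o(q, g) = -1/3*1 = -1/3)
N(M) = 14 - 35/M (N(M) = 14 + 7*(-5/M) = 14 - 35/M)
(-25*N(7))*o(V, -3) = -25*(14 - 35/7)*(-1/3) = -25*(14 - 35*1/7)*(-1/3) = -25*(14 - 5)*(-1/3) = -25*9*(-1/3) = -225*(-1/3) = 75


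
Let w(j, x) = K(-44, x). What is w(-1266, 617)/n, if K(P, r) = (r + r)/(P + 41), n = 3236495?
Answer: -1234/9709485 ≈ -0.00012709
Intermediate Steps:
K(P, r) = 2*r/(41 + P) (K(P, r) = (2*r)/(41 + P) = 2*r/(41 + P))
w(j, x) = -2*x/3 (w(j, x) = 2*x/(41 - 44) = 2*x/(-3) = 2*x*(-⅓) = -2*x/3)
w(-1266, 617)/n = -⅔*617/3236495 = -1234/3*1/3236495 = -1234/9709485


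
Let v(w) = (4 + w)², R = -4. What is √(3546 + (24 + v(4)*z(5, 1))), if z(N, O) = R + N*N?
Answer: 3*√546 ≈ 70.100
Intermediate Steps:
z(N, O) = -4 + N² (z(N, O) = -4 + N*N = -4 + N²)
√(3546 + (24 + v(4)*z(5, 1))) = √(3546 + (24 + (4 + 4)²*(-4 + 5²))) = √(3546 + (24 + 8²*(-4 + 25))) = √(3546 + (24 + 64*21)) = √(3546 + (24 + 1344)) = √(3546 + 1368) = √4914 = 3*√546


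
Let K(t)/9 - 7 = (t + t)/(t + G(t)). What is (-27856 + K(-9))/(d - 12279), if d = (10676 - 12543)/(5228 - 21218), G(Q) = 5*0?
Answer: 444122250/196339343 ≈ 2.2620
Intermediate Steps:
G(Q) = 0
K(t) = 81 (K(t) = 63 + 9*((t + t)/(t + 0)) = 63 + 9*((2*t)/t) = 63 + 9*2 = 63 + 18 = 81)
d = 1867/15990 (d = -1867/(-15990) = -1867*(-1/15990) = 1867/15990 ≈ 0.11676)
(-27856 + K(-9))/(d - 12279) = (-27856 + 81)/(1867/15990 - 12279) = -27775/(-196339343/15990) = -27775*(-15990/196339343) = 444122250/196339343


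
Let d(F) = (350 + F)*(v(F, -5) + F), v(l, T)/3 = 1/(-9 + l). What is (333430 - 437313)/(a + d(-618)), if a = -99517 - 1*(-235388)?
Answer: -21711547/63012723 ≈ -0.34456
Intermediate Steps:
v(l, T) = 3/(-9 + l)
d(F) = (350 + F)*(F + 3/(-9 + F)) (d(F) = (350 + F)*(3/(-9 + F) + F) = (350 + F)*(F + 3/(-9 + F)))
a = 135871 (a = -99517 + 235388 = 135871)
(333430 - 437313)/(a + d(-618)) = (333430 - 437313)/(135871 + (1050 + 3*(-618) - 618*(-9 - 618)*(350 - 618))/(-9 - 618)) = -103883/(135871 + (1050 - 1854 - 618*(-627)*(-268))/(-627)) = -103883/(135871 - (1050 - 1854 - 103846248)/627) = -103883/(135871 - 1/627*(-103847052)) = -103883/(135871 + 34615684/209) = -103883/63012723/209 = -103883*209/63012723 = -21711547/63012723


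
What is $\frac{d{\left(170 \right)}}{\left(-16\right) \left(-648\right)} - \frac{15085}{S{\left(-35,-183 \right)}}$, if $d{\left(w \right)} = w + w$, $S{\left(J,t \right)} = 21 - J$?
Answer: $- \frac{698135}{2592} \approx -269.34$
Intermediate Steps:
$d{\left(w \right)} = 2 w$
$\frac{d{\left(170 \right)}}{\left(-16\right) \left(-648\right)} - \frac{15085}{S{\left(-35,-183 \right)}} = \frac{2 \cdot 170}{\left(-16\right) \left(-648\right)} - \frac{15085}{21 - -35} = \frac{340}{10368} - \frac{15085}{21 + 35} = 340 \cdot \frac{1}{10368} - \frac{15085}{56} = \frac{85}{2592} - \frac{2155}{8} = - \frac{698135}{2592}$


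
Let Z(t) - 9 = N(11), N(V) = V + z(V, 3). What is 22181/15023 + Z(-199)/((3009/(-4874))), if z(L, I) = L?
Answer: -2203142533/45204207 ≈ -48.738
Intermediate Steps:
N(V) = 2*V (N(V) = V + V = 2*V)
Z(t) = 31 (Z(t) = 9 + 2*11 = 9 + 22 = 31)
22181/15023 + Z(-199)/((3009/(-4874))) = 22181/15023 + 31/((3009/(-4874))) = 22181*(1/15023) + 31/((3009*(-1/4874))) = 22181/15023 + 31/(-3009/4874) = 22181/15023 + 31*(-4874/3009) = 22181/15023 - 151094/3009 = -2203142533/45204207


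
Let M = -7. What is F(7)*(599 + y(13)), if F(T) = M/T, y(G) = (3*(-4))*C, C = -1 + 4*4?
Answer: -419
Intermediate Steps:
C = 15 (C = -1 + 16 = 15)
y(G) = -180 (y(G) = (3*(-4))*15 = -12*15 = -180)
F(T) = -7/T
F(7)*(599 + y(13)) = (-7/7)*(599 - 180) = -7*⅐*419 = -1*419 = -419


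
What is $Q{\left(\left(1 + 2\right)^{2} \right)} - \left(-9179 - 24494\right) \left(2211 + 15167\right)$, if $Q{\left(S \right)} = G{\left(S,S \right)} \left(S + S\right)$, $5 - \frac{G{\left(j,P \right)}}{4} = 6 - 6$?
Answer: $585169754$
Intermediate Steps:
$G{\left(j,P \right)} = 20$ ($G{\left(j,P \right)} = 20 - 4 \left(6 - 6\right) = 20 - 0 = 20 + 0 = 20$)
$Q{\left(S \right)} = 40 S$ ($Q{\left(S \right)} = 20 \left(S + S\right) = 20 \cdot 2 S = 40 S$)
$Q{\left(\left(1 + 2\right)^{2} \right)} - \left(-9179 - 24494\right) \left(2211 + 15167\right) = 40 \left(1 + 2\right)^{2} - \left(-9179 - 24494\right) \left(2211 + 15167\right) = 40 \cdot 3^{2} - \left(-33673\right) 17378 = 40 \cdot 9 - -585169394 = 360 + 585169394 = 585169754$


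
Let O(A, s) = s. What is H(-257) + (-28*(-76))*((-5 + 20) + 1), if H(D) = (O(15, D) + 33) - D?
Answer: 34081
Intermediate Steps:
H(D) = 33 (H(D) = (D + 33) - D = (33 + D) - D = 33)
H(-257) + (-28*(-76))*((-5 + 20) + 1) = 33 + (-28*(-76))*((-5 + 20) + 1) = 33 + 2128*(15 + 1) = 33 + 2128*16 = 33 + 34048 = 34081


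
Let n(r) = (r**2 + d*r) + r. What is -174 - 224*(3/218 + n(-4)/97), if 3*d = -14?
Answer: -7863154/31719 ≈ -247.90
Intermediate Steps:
d = -14/3 (d = (1/3)*(-14) = -14/3 ≈ -4.6667)
n(r) = r**2 - 11*r/3 (n(r) = (r**2 - 14*r/3) + r = r**2 - 11*r/3)
-174 - 224*(3/218 + n(-4)/97) = -174 - 224*(3/218 + ((1/3)*(-4)*(-11 + 3*(-4)))/97) = -174 - 224*(3*(1/218) + ((1/3)*(-4)*(-11 - 12))*(1/97)) = -174 - 224*(3/218 + ((1/3)*(-4)*(-23))*(1/97)) = -174 - 224*(3/218 + (92/3)*(1/97)) = -174 - 224*(3/218 + 92/291) = -174 - 224*20929/63438 = -174 - 2344048/31719 = -7863154/31719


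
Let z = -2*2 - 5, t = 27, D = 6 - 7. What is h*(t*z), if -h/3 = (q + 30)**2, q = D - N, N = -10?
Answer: 1108809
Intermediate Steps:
D = -1
z = -9 (z = -4 - 5 = -9)
q = 9 (q = -1 - 1*(-10) = -1 + 10 = 9)
h = -4563 (h = -3*(9 + 30)**2 = -3*39**2 = -3*1521 = -4563)
h*(t*z) = -123201*(-9) = -4563*(-243) = 1108809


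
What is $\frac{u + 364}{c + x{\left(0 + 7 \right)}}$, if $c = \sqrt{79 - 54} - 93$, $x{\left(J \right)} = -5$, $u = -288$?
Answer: $- \frac{76}{93} \approx -0.8172$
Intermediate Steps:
$c = -88$ ($c = \sqrt{25} - 93 = 5 - 93 = -88$)
$\frac{u + 364}{c + x{\left(0 + 7 \right)}} = \frac{-288 + 364}{-88 - 5} = \frac{76}{-93} = 76 \left(- \frac{1}{93}\right) = - \frac{76}{93}$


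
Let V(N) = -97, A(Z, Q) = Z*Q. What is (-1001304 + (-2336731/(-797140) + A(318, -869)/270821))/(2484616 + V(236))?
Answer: -216163349843965489/536363556707716860 ≈ -0.40302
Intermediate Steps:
A(Z, Q) = Q*Z
(-1001304 + (-2336731/(-797140) + A(318, -869)/270821))/(2484616 + V(236)) = (-1001304 + (-2336731/(-797140) - 869*318/270821))/(2484616 - 97) = (-1001304 + (-2336731*(-1/797140) - 276342*1/270821))/2484519 = (-1001304 + (2336731/797140 - 276342/270821))*(1/2484519) = (-1001304 + 412552564271/215882251940)*(1/2484519) = -216163349843965489/215882251940*1/2484519 = -216163349843965489/536363556707716860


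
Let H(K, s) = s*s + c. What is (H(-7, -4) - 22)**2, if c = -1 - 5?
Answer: 144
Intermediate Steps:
c = -6
H(K, s) = -6 + s**2 (H(K, s) = s*s - 6 = s**2 - 6 = -6 + s**2)
(H(-7, -4) - 22)**2 = ((-6 + (-4)**2) - 22)**2 = ((-6 + 16) - 22)**2 = (10 - 22)**2 = (-12)**2 = 144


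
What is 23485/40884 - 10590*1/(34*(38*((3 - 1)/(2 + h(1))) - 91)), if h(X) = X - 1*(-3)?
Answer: 148652983/32666316 ≈ 4.5507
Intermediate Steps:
h(X) = 3 + X (h(X) = X + 3 = 3 + X)
23485/40884 - 10590*1/(34*(38*((3 - 1)/(2 + h(1))) - 91)) = 23485/40884 - 10590*1/(34*(38*((3 - 1)/(2 + (3 + 1))) - 91)) = 23485*(1/40884) - 10590*1/(34*(38*(2/(2 + 4)) - 91)) = 23485/40884 - 10590*1/(34*(38*(2/6) - 91)) = 23485/40884 - 10590*1/(34*(38*(2*(⅙)) - 91)) = 23485/40884 - 10590*1/(34*(38*(⅓) - 91)) = 23485/40884 - 10590*1/(34*(38/3 - 91)) = 23485/40884 - 10590/(34*(-235/3)) = 23485/40884 - 10590/(-7990/3) = 23485/40884 - 10590*(-3/7990) = 23485/40884 + 3177/799 = 148652983/32666316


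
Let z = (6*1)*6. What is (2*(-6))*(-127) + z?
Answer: 1560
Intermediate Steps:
z = 36 (z = 6*6 = 36)
(2*(-6))*(-127) + z = (2*(-6))*(-127) + 36 = -12*(-127) + 36 = 1524 + 36 = 1560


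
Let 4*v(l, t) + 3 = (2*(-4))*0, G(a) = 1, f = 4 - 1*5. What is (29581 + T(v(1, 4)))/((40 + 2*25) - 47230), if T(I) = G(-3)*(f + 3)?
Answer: -29583/47140 ≈ -0.62756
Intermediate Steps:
f = -1 (f = 4 - 5 = -1)
v(l, t) = -¾ (v(l, t) = -¾ + ((2*(-4))*0)/4 = -¾ + (-8*0)/4 = -¾ + (¼)*0 = -¾ + 0 = -¾)
T(I) = 2 (T(I) = 1*(-1 + 3) = 1*2 = 2)
(29581 + T(v(1, 4)))/((40 + 2*25) - 47230) = (29581 + 2)/((40 + 2*25) - 47230) = 29583/((40 + 50) - 47230) = 29583/(90 - 47230) = 29583/(-47140) = 29583*(-1/47140) = -29583/47140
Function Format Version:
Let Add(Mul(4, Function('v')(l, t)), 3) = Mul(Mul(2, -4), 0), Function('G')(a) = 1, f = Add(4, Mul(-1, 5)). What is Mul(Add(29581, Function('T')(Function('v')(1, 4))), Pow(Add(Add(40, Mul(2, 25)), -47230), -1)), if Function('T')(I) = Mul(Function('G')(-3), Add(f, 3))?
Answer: Rational(-29583, 47140) ≈ -0.62756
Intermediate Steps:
f = -1 (f = Add(4, -5) = -1)
Function('v')(l, t) = Rational(-3, 4) (Function('v')(l, t) = Add(Rational(-3, 4), Mul(Rational(1, 4), Mul(Mul(2, -4), 0))) = Add(Rational(-3, 4), Mul(Rational(1, 4), Mul(-8, 0))) = Add(Rational(-3, 4), Mul(Rational(1, 4), 0)) = Add(Rational(-3, 4), 0) = Rational(-3, 4))
Function('T')(I) = 2 (Function('T')(I) = Mul(1, Add(-1, 3)) = Mul(1, 2) = 2)
Mul(Add(29581, Function('T')(Function('v')(1, 4))), Pow(Add(Add(40, Mul(2, 25)), -47230), -1)) = Mul(Add(29581, 2), Pow(Add(Add(40, Mul(2, 25)), -47230), -1)) = Mul(29583, Pow(Add(Add(40, 50), -47230), -1)) = Mul(29583, Pow(Add(90, -47230), -1)) = Mul(29583, Pow(-47140, -1)) = Mul(29583, Rational(-1, 47140)) = Rational(-29583, 47140)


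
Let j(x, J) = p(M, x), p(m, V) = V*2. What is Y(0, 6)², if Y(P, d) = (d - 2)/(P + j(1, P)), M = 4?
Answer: 4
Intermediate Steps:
p(m, V) = 2*V
j(x, J) = 2*x
Y(P, d) = (-2 + d)/(2 + P) (Y(P, d) = (d - 2)/(P + 2*1) = (-2 + d)/(P + 2) = (-2 + d)/(2 + P))
Y(0, 6)² = ((-2 + 6)/(2 + 0))² = (4/2)² = ((½)*4)² = 2² = 4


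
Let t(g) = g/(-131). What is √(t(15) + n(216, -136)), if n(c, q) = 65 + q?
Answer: 2*I*√305099/131 ≈ 8.4329*I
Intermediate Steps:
t(g) = -g/131 (t(g) = g*(-1/131) = -g/131)
√(t(15) + n(216, -136)) = √(-1/131*15 + (65 - 136)) = √(-15/131 - 71) = √(-9316/131) = 2*I*√305099/131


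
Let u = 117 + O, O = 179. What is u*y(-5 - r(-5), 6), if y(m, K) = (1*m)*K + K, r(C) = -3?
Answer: -1776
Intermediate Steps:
u = 296 (u = 117 + 179 = 296)
y(m, K) = K + K*m (y(m, K) = m*K + K = K*m + K = K + K*m)
u*y(-5 - r(-5), 6) = 296*(6*(1 + (-5 - 1*(-3)))) = 296*(6*(1 + (-5 + 3))) = 296*(6*(1 - 2)) = 296*(6*(-1)) = 296*(-6) = -1776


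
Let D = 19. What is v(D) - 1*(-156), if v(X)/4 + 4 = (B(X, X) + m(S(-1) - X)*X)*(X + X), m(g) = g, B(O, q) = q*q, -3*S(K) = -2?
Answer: 6196/3 ≈ 2065.3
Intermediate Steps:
S(K) = ⅔ (S(K) = -⅓*(-2) = ⅔)
B(O, q) = q²
v(X) = -16 + 8*X*(X² + X*(⅔ - X)) (v(X) = -16 + 4*((X² + (⅔ - X)*X)*(X + X)) = -16 + 4*((X² + X*(⅔ - X))*(2*X)) = -16 + 4*(2*X*(X² + X*(⅔ - X))) = -16 + 8*X*(X² + X*(⅔ - X)))
v(D) - 1*(-156) = (-16 + (16/3)*19²) - 1*(-156) = (-16 + (16/3)*361) + 156 = (-16 + 5776/3) + 156 = 5728/3 + 156 = 6196/3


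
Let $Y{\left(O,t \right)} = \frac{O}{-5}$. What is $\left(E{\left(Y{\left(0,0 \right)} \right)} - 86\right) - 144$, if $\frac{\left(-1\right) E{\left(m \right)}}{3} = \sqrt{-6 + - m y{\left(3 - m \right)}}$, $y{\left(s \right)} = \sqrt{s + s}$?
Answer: $-230 - 3 i \sqrt{6} \approx -230.0 - 7.3485 i$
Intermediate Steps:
$Y{\left(O,t \right)} = - \frac{O}{5}$ ($Y{\left(O,t \right)} = O \left(- \frac{1}{5}\right) = - \frac{O}{5}$)
$y{\left(s \right)} = \sqrt{2} \sqrt{s}$ ($y{\left(s \right)} = \sqrt{2 s} = \sqrt{2} \sqrt{s}$)
$E{\left(m \right)} = - 3 \sqrt{-6 - m \sqrt{2} \sqrt{3 - m}}$ ($E{\left(m \right)} = - 3 \sqrt{-6 + - m \sqrt{2} \sqrt{3 - m}} = - 3 \sqrt{-6 - m \sqrt{2} \sqrt{3 - m}}$)
$\left(E{\left(Y{\left(0,0 \right)} \right)} - 86\right) - 144 = \left(- 3 \sqrt{-6 - \left(- \frac{1}{5}\right) 0 \sqrt{2} \sqrt{3 - \left(- \frac{1}{5}\right) 0}} - 86\right) - 144 = \left(- 3 \sqrt{-6 - 0 \sqrt{2} \sqrt{3 - 0}} - 86\right) - 144 = \left(- 3 \sqrt{-6 - 0 \sqrt{2} \sqrt{3 + 0}} - 86\right) - 144 = \left(- 3 \sqrt{-6 - 0 \sqrt{2} \sqrt{3}} - 86\right) - 144 = \left(- 3 \sqrt{-6 + 0} - 86\right) - 144 = \left(- 3 \sqrt{-6} - 86\right) - 144 = \left(- 3 i \sqrt{6} - 86\right) - 144 = \left(-86 - 3 i \sqrt{6}\right) - 144 = -230 - 3 i \sqrt{6}$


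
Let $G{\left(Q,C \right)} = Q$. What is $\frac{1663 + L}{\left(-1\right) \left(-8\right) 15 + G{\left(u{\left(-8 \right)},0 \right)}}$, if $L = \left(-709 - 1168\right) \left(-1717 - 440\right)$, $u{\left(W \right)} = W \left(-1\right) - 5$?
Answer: $\frac{4050352}{123} \approx 32930.0$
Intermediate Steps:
$u{\left(W \right)} = -5 - W$ ($u{\left(W \right)} = - W - 5 = -5 - W$)
$L = 4048689$ ($L = \left(-1877\right) \left(-2157\right) = 4048689$)
$\frac{1663 + L}{\left(-1\right) \left(-8\right) 15 + G{\left(u{\left(-8 \right)},0 \right)}} = \frac{1663 + 4048689}{\left(-1\right) \left(-8\right) 15 - -3} = \frac{4050352}{8 \cdot 15 + \left(-5 + 8\right)} = \frac{4050352}{120 + 3} = \frac{4050352}{123}$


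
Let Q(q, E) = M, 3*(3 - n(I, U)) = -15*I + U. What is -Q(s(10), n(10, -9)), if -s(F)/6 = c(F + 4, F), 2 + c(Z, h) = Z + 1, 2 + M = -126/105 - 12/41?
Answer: 716/205 ≈ 3.4927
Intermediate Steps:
M = -716/205 (M = -2 + (-126/105 - 12/41) = -2 + (-126*1/105 - 12*1/41) = -2 + (-6/5 - 12/41) = -2 - 306/205 = -716/205 ≈ -3.4927)
c(Z, h) = -1 + Z (c(Z, h) = -2 + (Z + 1) = -2 + (1 + Z) = -1 + Z)
s(F) = -18 - 6*F (s(F) = -6*(-1 + (F + 4)) = -6*(-1 + (4 + F)) = -6*(3 + F) = -18 - 6*F)
n(I, U) = 3 + 5*I - U/3 (n(I, U) = 3 - (-15*I + U)/3 = 3 - (U - 15*I)/3 = 3 + (5*I - U/3) = 3 + 5*I - U/3)
Q(q, E) = -716/205
-Q(s(10), n(10, -9)) = -1*(-716/205) = 716/205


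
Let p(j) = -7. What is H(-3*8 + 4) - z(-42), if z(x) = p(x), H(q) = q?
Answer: -13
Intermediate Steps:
z(x) = -7
H(-3*8 + 4) - z(-42) = (-3*8 + 4) - 1*(-7) = (-24 + 4) + 7 = -20 + 7 = -13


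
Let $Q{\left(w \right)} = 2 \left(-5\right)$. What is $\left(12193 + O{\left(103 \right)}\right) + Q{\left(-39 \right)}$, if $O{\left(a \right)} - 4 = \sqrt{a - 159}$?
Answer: $12187 + 2 i \sqrt{14} \approx 12187.0 + 7.4833 i$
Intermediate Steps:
$O{\left(a \right)} = 4 + \sqrt{-159 + a}$ ($O{\left(a \right)} = 4 + \sqrt{a - 159} = 4 + \sqrt{-159 + a}$)
$Q{\left(w \right)} = -10$
$\left(12193 + O{\left(103 \right)}\right) + Q{\left(-39 \right)} = \left(12193 + \left(4 + \sqrt{-159 + 103}\right)\right) - 10 = \left(12193 + \left(4 + \sqrt{-56}\right)\right) - 10 = \left(12193 + \left(4 + 2 i \sqrt{14}\right)\right) - 10 = \left(12197 + 2 i \sqrt{14}\right) - 10 = 12187 + 2 i \sqrt{14}$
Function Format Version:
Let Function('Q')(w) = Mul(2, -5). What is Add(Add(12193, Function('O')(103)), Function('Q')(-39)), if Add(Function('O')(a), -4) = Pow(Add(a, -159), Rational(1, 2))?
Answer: Add(12187, Mul(2, I, Pow(14, Rational(1, 2)))) ≈ Add(12187., Mul(7.4833, I))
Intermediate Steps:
Function('O')(a) = Add(4, Pow(Add(-159, a), Rational(1, 2))) (Function('O')(a) = Add(4, Pow(Add(a, -159), Rational(1, 2))) = Add(4, Pow(Add(-159, a), Rational(1, 2))))
Function('Q')(w) = -10
Add(Add(12193, Function('O')(103)), Function('Q')(-39)) = Add(Add(12193, Add(4, Pow(Add(-159, 103), Rational(1, 2)))), -10) = Add(Add(12193, Add(4, Pow(-56, Rational(1, 2)))), -10) = Add(Add(12193, Add(4, Mul(2, I, Pow(14, Rational(1, 2))))), -10) = Add(Add(12197, Mul(2, I, Pow(14, Rational(1, 2)))), -10) = Add(12187, Mul(2, I, Pow(14, Rational(1, 2))))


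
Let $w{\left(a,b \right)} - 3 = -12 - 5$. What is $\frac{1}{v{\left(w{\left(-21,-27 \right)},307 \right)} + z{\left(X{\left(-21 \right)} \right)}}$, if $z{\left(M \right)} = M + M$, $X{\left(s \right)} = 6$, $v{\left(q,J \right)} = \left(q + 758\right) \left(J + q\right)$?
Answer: $\frac{1}{218004} \approx 4.5871 \cdot 10^{-6}$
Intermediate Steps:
$w{\left(a,b \right)} = -14$ ($w{\left(a,b \right)} = 3 - 17 = -14$)
$v{\left(q,J \right)} = \left(758 + q\right) \left(J + q\right)$
$z{\left(M \right)} = 2 M$
$\frac{1}{v{\left(w{\left(-21,-27 \right)},307 \right)} + z{\left(X{\left(-21 \right)} \right)}} = \frac{1}{\left(\left(-14\right)^{2} + 758 \cdot 307 + 758 \left(-14\right) + 307 \left(-14\right)\right) + 2 \cdot 6} = \frac{1}{\left(196 + 232706 - 10612 - 4298\right) + 12} = \frac{1}{217992 + 12} = \frac{1}{218004}$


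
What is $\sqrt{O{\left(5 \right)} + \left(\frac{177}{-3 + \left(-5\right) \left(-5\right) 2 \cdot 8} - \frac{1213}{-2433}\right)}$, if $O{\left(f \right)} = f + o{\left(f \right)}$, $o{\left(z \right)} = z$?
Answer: $\frac{2 \sqrt{2552686060503}}{965901} \approx 3.3082$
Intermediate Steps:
$O{\left(f \right)} = 2 f$ ($O{\left(f \right)} = f + f = 2 f$)
$\sqrt{O{\left(5 \right)} + \left(\frac{177}{-3 + \left(-5\right) \left(-5\right) 2 \cdot 8} - \frac{1213}{-2433}\right)} = \sqrt{2 \cdot 5 + \left(\frac{177}{-3 + \left(-5\right) \left(-5\right) 2 \cdot 8} - \frac{1213}{-2433}\right)} = \sqrt{10 + \left(\frac{177}{-3 + 25 \cdot 2 \cdot 8} - - \frac{1213}{2433}\right)} = \sqrt{10 + \left(\frac{177}{-3 + 50 \cdot 8} + \frac{1213}{2433}\right)} = \sqrt{10 + \left(\frac{177}{-3 + 400} + \frac{1213}{2433}\right)} = \sqrt{10 + \left(\frac{177}{397} + \frac{1213}{2433}\right)} = \sqrt{10 + \frac{912202}{965901}} = \sqrt{\frac{10571212}{965901}} = \frac{2 \sqrt{2552686060503}}{965901}$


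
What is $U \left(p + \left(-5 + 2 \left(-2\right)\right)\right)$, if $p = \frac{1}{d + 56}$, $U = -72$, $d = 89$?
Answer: $\frac{93888}{145} \approx 647.5$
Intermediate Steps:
$p = \frac{1}{145}$ ($p = \frac{1}{89 + 56} = \frac{1}{145} \approx 0.0068966$)
$U \left(p + \left(-5 + 2 \left(-2\right)\right)\right) = - 72 \left(\frac{1}{145} + \left(-5 + 2 \left(-2\right)\right)\right) = - 72 \left(\frac{1}{145} - 9\right) = \left(-72\right) \left(- \frac{1304}{145}\right) = \frac{93888}{145}$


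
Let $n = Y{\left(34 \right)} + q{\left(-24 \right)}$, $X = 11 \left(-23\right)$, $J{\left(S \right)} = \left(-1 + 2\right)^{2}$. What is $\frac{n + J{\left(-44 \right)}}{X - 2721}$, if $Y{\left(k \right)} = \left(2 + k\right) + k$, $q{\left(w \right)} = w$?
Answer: $- \frac{47}{2974} \approx -0.015804$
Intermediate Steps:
$J{\left(S \right)} = 1$ ($J{\left(S \right)} = 1^{2} = 1$)
$X = -253$
$Y{\left(k \right)} = 2 + 2 k$
$n = 46$ ($n = \left(2 + 2 \cdot 34\right) - 24 = \left(2 + 68\right) - 24 = 70 - 24 = 46$)
$\frac{n + J{\left(-44 \right)}}{X - 2721} = \frac{46 + 1}{-253 - 2721} = \frac{47}{-2974} = 47 \left(- \frac{1}{2974}\right) = - \frac{47}{2974}$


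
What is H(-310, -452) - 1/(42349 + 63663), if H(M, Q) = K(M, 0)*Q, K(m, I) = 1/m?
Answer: 23958557/16431860 ≈ 1.4581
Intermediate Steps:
H(M, Q) = Q/M
H(-310, -452) - 1/(42349 + 63663) = -452/(-310) - 1/(42349 + 63663) = -452*(-1/310) - 1/106012 = 226/155 - 1*1/106012 = 226/155 - 1/106012 = 23958557/16431860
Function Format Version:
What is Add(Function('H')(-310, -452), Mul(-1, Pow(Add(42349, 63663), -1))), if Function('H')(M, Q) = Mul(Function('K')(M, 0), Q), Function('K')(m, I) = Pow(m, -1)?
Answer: Rational(23958557, 16431860) ≈ 1.4581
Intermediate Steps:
Function('H')(M, Q) = Mul(Q, Pow(M, -1)) (Function('H')(M, Q) = Mul(Pow(M, -1), Q) = Mul(Q, Pow(M, -1)))
Add(Function('H')(-310, -452), Mul(-1, Pow(Add(42349, 63663), -1))) = Add(Mul(-452, Pow(-310, -1)), Mul(-1, Pow(Add(42349, 63663), -1))) = Add(Mul(-452, Rational(-1, 310)), Mul(-1, Pow(106012, -1))) = Add(Rational(226, 155), Mul(-1, Rational(1, 106012))) = Add(Rational(226, 155), Rational(-1, 106012)) = Rational(23958557, 16431860)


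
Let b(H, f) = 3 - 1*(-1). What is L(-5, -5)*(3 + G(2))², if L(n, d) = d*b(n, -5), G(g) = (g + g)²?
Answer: -7220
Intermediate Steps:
G(g) = 4*g² (G(g) = (2*g)² = 4*g²)
b(H, f) = 4 (b(H, f) = 3 + 1 = 4)
L(n, d) = 4*d (L(n, d) = d*4 = 4*d)
L(-5, -5)*(3 + G(2))² = (4*(-5))*(3 + 4*2²)² = -20*(3 + 4*4)² = -20*(3 + 16)² = -20*19² = -20*361 = -7220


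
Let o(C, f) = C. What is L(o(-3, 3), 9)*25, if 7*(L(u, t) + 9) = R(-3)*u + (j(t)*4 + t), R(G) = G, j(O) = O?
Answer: -225/7 ≈ -32.143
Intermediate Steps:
L(u, t) = -9 - 3*u/7 + 5*t/7 (L(u, t) = -9 + (-3*u + (t*4 + t))/7 = -9 + (-3*u + (4*t + t))/7 = -9 + (-3*u + 5*t)/7 = -9 + (-3*u/7 + 5*t/7) = -9 - 3*u/7 + 5*t/7)
L(o(-3, 3), 9)*25 = (-9 - 3/7*(-3) + (5/7)*9)*25 = (-9 + 9/7 + 45/7)*25 = -9/7*25 = -225/7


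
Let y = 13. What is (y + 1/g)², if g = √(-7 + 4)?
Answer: (39 - I*√3)²/9 ≈ 168.67 - 15.011*I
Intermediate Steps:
g = I*√3 (g = √(-3) = I*√3 ≈ 1.732*I)
(y + 1/g)² = (13 + 1/(I*√3))² = (13 - I*√3/3)²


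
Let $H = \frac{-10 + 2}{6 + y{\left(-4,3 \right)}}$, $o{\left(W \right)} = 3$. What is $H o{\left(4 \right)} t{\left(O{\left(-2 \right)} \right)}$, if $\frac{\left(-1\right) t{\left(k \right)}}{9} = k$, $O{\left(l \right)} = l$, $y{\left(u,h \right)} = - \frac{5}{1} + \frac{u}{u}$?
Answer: $-216$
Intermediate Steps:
$y{\left(u,h \right)} = -4$ ($y{\left(u,h \right)} = \left(-5\right) 1 + 1 = -5 + 1 = -4$)
$t{\left(k \right)} = - 9 k$
$H = -4$ ($H = \frac{-10 + 2}{6 - 4} = - \frac{8}{2} = \left(-8\right) \frac{1}{2} = -4$)
$H o{\left(4 \right)} t{\left(O{\left(-2 \right)} \right)} = \left(-4\right) 3 \left(\left(-9\right) \left(-2\right)\right) = \left(-12\right) 18 = -216$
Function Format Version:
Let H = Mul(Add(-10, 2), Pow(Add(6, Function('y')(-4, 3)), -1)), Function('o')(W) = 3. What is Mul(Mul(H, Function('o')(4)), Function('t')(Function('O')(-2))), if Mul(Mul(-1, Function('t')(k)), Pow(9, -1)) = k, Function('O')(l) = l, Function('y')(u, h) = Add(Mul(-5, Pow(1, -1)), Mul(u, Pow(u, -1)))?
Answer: -216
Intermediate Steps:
Function('y')(u, h) = -4 (Function('y')(u, h) = Add(Mul(-5, 1), 1) = Add(-5, 1) = -4)
Function('t')(k) = Mul(-9, k)
H = -4 (H = Mul(Add(-10, 2), Pow(Add(6, -4), -1)) = Mul(-8, Pow(2, -1)) = Mul(-8, Rational(1, 2)) = -4)
Mul(Mul(H, Function('o')(4)), Function('t')(Function('O')(-2))) = Mul(Mul(-4, 3), Mul(-9, -2)) = Mul(-12, 18) = -216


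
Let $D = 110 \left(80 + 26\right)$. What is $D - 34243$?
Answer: $-22583$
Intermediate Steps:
$D = 11660$ ($D = 110 \cdot 106 = 11660$)
$D - 34243 = 11660 - 34243 = -22583$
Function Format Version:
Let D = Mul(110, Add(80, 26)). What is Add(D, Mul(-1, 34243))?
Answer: -22583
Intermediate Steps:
D = 11660 (D = Mul(110, 106) = 11660)
Add(D, Mul(-1, 34243)) = Add(11660, Mul(-1, 34243)) = Add(11660, -34243) = -22583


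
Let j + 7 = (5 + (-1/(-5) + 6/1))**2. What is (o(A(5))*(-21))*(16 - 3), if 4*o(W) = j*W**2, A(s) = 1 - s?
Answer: -3233412/25 ≈ -1.2934e+5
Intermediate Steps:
j = 2961/25 (j = -7 + (5 + (-1/(-5) + 6/1))**2 = -7 + (5 + (-1*(-1/5) + 6*1))**2 = -7 + (5 + (1/5 + 6))**2 = -7 + (5 + 31/5)**2 = -7 + (56/5)**2 = -7 + 3136/25 = 2961/25 ≈ 118.44)
o(W) = 2961*W**2/100 (o(W) = (2961*W**2/25)/4 = 2961*W**2/100)
(o(A(5))*(-21))*(16 - 3) = ((2961*(1 - 1*5)**2/100)*(-21))*(16 - 3) = ((2961*(1 - 5)**2/100)*(-21))*13 = (((2961/100)*(-4)**2)*(-21))*13 = (((2961/100)*16)*(-21))*13 = ((11844/25)*(-21))*13 = -248724/25*13 = -3233412/25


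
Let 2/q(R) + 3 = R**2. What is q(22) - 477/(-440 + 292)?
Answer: 6209/1924 ≈ 3.2271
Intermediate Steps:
q(R) = 2/(-3 + R**2)
q(22) - 477/(-440 + 292) = 2/(-3 + 22**2) - 477/(-440 + 292) = 2/(-3 + 484) - 477/(-148) = 2/481 - 477*(-1/148) = 2*(1/481) + 477/148 = 2/481 + 477/148 = 6209/1924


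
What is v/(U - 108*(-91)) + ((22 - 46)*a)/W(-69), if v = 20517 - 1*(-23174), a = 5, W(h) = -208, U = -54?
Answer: 320644/63531 ≈ 5.0471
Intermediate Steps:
v = 43691 (v = 20517 + 23174 = 43691)
v/(U - 108*(-91)) + ((22 - 46)*a)/W(-69) = 43691/(-54 - 108*(-91)) + ((22 - 46)*5)/(-208) = 43691/(-54 + 9828) - 24*5*(-1/208) = 43691/9774 - 120*(-1/208) = 43691*(1/9774) + 15/26 = 43691/9774 + 15/26 = 320644/63531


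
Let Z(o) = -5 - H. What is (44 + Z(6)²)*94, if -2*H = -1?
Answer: 13959/2 ≈ 6979.5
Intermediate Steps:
H = ½ (H = -½*(-1) = ½ ≈ 0.50000)
Z(o) = -11/2 (Z(o) = -5 - 1*½ = -5 - ½ = -11/2)
(44 + Z(6)²)*94 = (44 + (-11/2)²)*94 = (44 + 121/4)*94 = (297/4)*94 = 13959/2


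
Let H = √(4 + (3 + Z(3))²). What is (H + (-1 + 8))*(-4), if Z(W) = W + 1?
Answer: -28 - 4*√53 ≈ -57.120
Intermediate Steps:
Z(W) = 1 + W
H = √53 (H = √(4 + (3 + (1 + 3))²) = √(4 + (3 + 4)²) = √(4 + 7²) = √(4 + 49) = √53 ≈ 7.2801)
(H + (-1 + 8))*(-4) = (√53 + (-1 + 8))*(-4) = (√53 + 7)*(-4) = (7 + √53)*(-4) = -28 - 4*√53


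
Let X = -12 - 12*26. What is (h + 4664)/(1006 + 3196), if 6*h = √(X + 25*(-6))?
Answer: 212/191 + I*√474/25212 ≈ 1.1099 + 0.00086354*I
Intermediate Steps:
X = -324 (X = -12 - 312 = -324)
h = I*√474/6 (h = √(-324 + 25*(-6))/6 = √(-324 - 150)/6 = √(-474)/6 = (I*√474)/6 = I*√474/6 ≈ 3.6286*I)
(h + 4664)/(1006 + 3196) = (I*√474/6 + 4664)/(1006 + 3196) = (4664 + I*√474/6)/4202 = (4664 + I*√474/6)*(1/4202) = 212/191 + I*√474/25212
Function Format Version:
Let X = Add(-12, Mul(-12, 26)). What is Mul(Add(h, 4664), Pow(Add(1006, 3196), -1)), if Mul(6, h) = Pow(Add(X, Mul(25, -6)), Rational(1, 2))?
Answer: Add(Rational(212, 191), Mul(Rational(1, 25212), I, Pow(474, Rational(1, 2)))) ≈ Add(1.1099, Mul(0.00086354, I))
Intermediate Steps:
X = -324 (X = Add(-12, -312) = -324)
h = Mul(Rational(1, 6), I, Pow(474, Rational(1, 2))) (h = Mul(Rational(1, 6), Pow(Add(-324, Mul(25, -6)), Rational(1, 2))) = Mul(Rational(1, 6), Pow(Add(-324, -150), Rational(1, 2))) = Mul(Rational(1, 6), Pow(-474, Rational(1, 2))) = Mul(Rational(1, 6), Mul(I, Pow(474, Rational(1, 2)))) = Mul(Rational(1, 6), I, Pow(474, Rational(1, 2))) ≈ Mul(3.6286, I))
Mul(Add(h, 4664), Pow(Add(1006, 3196), -1)) = Mul(Add(Mul(Rational(1, 6), I, Pow(474, Rational(1, 2))), 4664), Pow(Add(1006, 3196), -1)) = Mul(Add(4664, Mul(Rational(1, 6), I, Pow(474, Rational(1, 2)))), Pow(4202, -1)) = Mul(Add(4664, Mul(Rational(1, 6), I, Pow(474, Rational(1, 2)))), Rational(1, 4202)) = Add(Rational(212, 191), Mul(Rational(1, 25212), I, Pow(474, Rational(1, 2))))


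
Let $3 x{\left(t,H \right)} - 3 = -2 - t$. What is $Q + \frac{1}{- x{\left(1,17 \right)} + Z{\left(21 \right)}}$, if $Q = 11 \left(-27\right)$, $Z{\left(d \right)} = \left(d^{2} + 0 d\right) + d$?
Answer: $- \frac{137213}{462} \approx -297.0$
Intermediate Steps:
$Z{\left(d \right)} = d + d^{2}$ ($Z{\left(d \right)} = \left(d^{2} + 0\right) + d = d^{2} + d = d + d^{2}$)
$x{\left(t,H \right)} = \frac{1}{3} - \frac{t}{3}$ ($x{\left(t,H \right)} = 1 + \frac{-2 - t}{3} = 1 - \left(\frac{2}{3} + \frac{t}{3}\right) = \frac{1}{3} - \frac{t}{3}$)
$Q = -297$
$Q + \frac{1}{- x{\left(1,17 \right)} + Z{\left(21 \right)}} = -297 + \frac{1}{- (\frac{1}{3} - \frac{1}{3}) + 21 \left(1 + 21\right)} = -297 + \frac{1}{- (\frac{1}{3} - \frac{1}{3}) + 21 \cdot 22} = -297 + \frac{1}{\left(-1\right) 0 + 462} = -297 + \frac{1}{0 + 462} = -297 + \frac{1}{462} = - \frac{137213}{462}$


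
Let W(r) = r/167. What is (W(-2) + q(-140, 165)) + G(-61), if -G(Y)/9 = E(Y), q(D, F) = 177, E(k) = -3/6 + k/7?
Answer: 607685/2338 ≈ 259.92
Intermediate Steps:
E(k) = -½ + k/7 (E(k) = -3*⅙ + k*(⅐) = -½ + k/7)
W(r) = r/167 (W(r) = r*(1/167) = r/167)
G(Y) = 9/2 - 9*Y/7 (G(Y) = -9*(-½ + Y/7) = 9/2 - 9*Y/7)
(W(-2) + q(-140, 165)) + G(-61) = ((1/167)*(-2) + 177) + (9/2 - 9/7*(-61)) = (-2/167 + 177) + (9/2 + 549/7) = 29557/167 + 1161/14 = 607685/2338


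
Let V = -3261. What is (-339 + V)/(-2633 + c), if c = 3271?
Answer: -1800/319 ≈ -5.6426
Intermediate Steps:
(-339 + V)/(-2633 + c) = (-339 - 3261)/(-2633 + 3271) = -3600/638 = -3600*1/638 = -1800/319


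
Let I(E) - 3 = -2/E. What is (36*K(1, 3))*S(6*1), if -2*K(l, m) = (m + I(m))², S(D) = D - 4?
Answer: -1024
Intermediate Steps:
S(D) = -4 + D
I(E) = 3 - 2/E
K(l, m) = -(3 + m - 2/m)²/2 (K(l, m) = -(m + (3 - 2/m))²/2 = -(3 + m - 2/m)²/2)
(36*K(1, 3))*S(6*1) = (36*(-½*(-2 + 3² + 3*3)²/3²))*(-4 + 6*1) = (36*(-½*⅑*(-2 + 9 + 9)²))*(-4 + 6) = (36*(-½*⅑*16²))*2 = (36*(-½*⅑*256))*2 = (36*(-128/9))*2 = -512*2 = -1024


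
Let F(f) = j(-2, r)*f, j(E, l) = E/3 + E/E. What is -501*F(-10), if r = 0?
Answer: 1670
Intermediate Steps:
j(E, l) = 1 + E/3 (j(E, l) = E*(⅓) + 1 = E/3 + 1 = 1 + E/3)
F(f) = f/3 (F(f) = (1 + (⅓)*(-2))*f = (1 - ⅔)*f = f/3)
-501*F(-10) = -167*(-10) = -501*(-10/3) = 1670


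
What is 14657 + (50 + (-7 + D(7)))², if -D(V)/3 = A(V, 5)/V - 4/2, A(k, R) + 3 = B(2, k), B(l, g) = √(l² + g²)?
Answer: 842574/49 - 2112*√53/49 ≈ 16882.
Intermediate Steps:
B(l, g) = √(g² + l²)
A(k, R) = -3 + √(4 + k²) (A(k, R) = -3 + √(k² + 2²) = -3 + √(k² + 4) = -3 + √(4 + k²))
D(V) = 6 - 3*(-3 + √(4 + V²))/V (D(V) = -3*((-3 + √(4 + V²))/V - 4/2) = -3*((-3 + √(4 + V²))/V - 4*½) = -3*((-3 + √(4 + V²))/V - 2) = -3*(-2 + (-3 + √(4 + V²))/V) = 6 - 3*(-3 + √(4 + V²))/V)
14657 + (50 + (-7 + D(7)))² = 14657 + (50 + (-7 + 3*(3 - √(4 + 7²) + 2*7)/7))² = 14657 + (50 + (-7 + 3*(⅐)*(3 - √(4 + 49) + 14)))² = 14657 + (50 + (-7 + 3*(⅐)*(3 - √53 + 14)))² = 14657 + (50 + (-7 + 3*(⅐)*(17 - √53)))² = 14657 + (50 + (-7 + (51/7 - 3*√53/7)))² = 14657 + (50 + (2/7 - 3*√53/7))² = 14657 + (352/7 - 3*√53/7)²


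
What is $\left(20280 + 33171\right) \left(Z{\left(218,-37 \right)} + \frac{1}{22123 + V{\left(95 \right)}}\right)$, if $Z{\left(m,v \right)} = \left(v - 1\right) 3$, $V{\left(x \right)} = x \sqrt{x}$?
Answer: $- \frac{2977056596503683}{488569754} - \frac{5077845 \sqrt{95}}{488569754} \approx -6.0934 \cdot 10^{6}$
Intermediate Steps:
$V{\left(x \right)} = x^{\frac{3}{2}}$
$Z{\left(m,v \right)} = -3 + 3 v$ ($Z{\left(m,v \right)} = \left(-1 + v\right) 3 = -3 + 3 v$)
$\left(20280 + 33171\right) \left(Z{\left(218,-37 \right)} + \frac{1}{22123 + V{\left(95 \right)}}\right) = \left(20280 + 33171\right) \left(\left(-3 + 3 \left(-37\right)\right) + \frac{1}{22123 + 95^{\frac{3}{2}}}\right) = 53451 \left(\left(-3 - 111\right) + \frac{1}{22123 + 95 \sqrt{95}}\right) = 53451 \left(-114 + \frac{1}{22123 + 95 \sqrt{95}}\right) = -6093414 + \frac{53451}{22123 + 95 \sqrt{95}}$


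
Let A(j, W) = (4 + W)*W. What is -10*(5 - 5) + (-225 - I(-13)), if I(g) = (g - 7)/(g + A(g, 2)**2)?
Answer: -29455/131 ≈ -224.85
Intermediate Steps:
A(j, W) = W*(4 + W)
I(g) = (-7 + g)/(144 + g) (I(g) = (g - 7)/(g + (2*(4 + 2))**2) = (-7 + g)/(g + (2*6)**2) = (-7 + g)/(g + 12**2) = (-7 + g)/(g + 144) = (-7 + g)/(144 + g))
-10*(5 - 5) + (-225 - I(-13)) = -10*(5 - 5) + (-225 - (-7 - 13)/(144 - 13)) = -10*0 + (-225 - (-20)/131) = 0 + (-225 - (-20)/131) = 0 + (-225 - 1*(-20/131)) = 0 + (-225 + 20/131) = 0 - 29455/131 = -29455/131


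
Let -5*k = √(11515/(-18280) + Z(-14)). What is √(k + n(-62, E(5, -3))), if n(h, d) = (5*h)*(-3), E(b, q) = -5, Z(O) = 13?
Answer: √(776918280 - 1371*√183714)/914 ≈ 30.484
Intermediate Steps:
k = -3*√183714/1828 (k = -√(11515/(-18280) + 13)/5 = -√(11515*(-1/18280) + 13)/5 = -√(-2303/3656 + 13)/5 = -3*√183714/1828 ≈ -0.70342)
n(h, d) = -15*h
√(k + n(-62, E(5, -3))) = √(-3*√183714/1828 - 15*(-62)) = √(-3*√183714/1828 + 930) = √(930 - 3*√183714/1828)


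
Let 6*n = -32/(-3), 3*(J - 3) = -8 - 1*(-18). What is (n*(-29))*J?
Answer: -8816/27 ≈ -326.52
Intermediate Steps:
J = 19/3 (J = 3 + (-8 - 1*(-18))/3 = 3 + (-8 + 18)/3 = 3 + (1/3)*10 = 3 + 10/3 = 19/3 ≈ 6.3333)
n = 16/9 (n = (-32/(-3))/6 = (-32*(-1/3))/6 = (1/6)*(32/3) = 16/9 ≈ 1.7778)
(n*(-29))*J = ((16/9)*(-29))*(19/3) = -464/9*19/3 = -8816/27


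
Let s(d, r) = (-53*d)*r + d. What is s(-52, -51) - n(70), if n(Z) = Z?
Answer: -140678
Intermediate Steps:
s(d, r) = d - 53*d*r (s(d, r) = -53*d*r + d = d - 53*d*r)
s(-52, -51) - n(70) = -52*(1 - 53*(-51)) - 1*70 = -52*(1 + 2703) - 70 = -52*2704 - 70 = -140608 - 70 = -140678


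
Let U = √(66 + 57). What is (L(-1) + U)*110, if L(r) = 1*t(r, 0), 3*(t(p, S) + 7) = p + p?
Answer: -2530/3 + 110*√123 ≈ 376.63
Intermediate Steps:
t(p, S) = -7 + 2*p/3 (t(p, S) = -7 + (p + p)/3 = -7 + (2*p)/3 = -7 + 2*p/3)
L(r) = -7 + 2*r/3 (L(r) = 1*(-7 + 2*r/3) = -7 + 2*r/3)
U = √123 ≈ 11.091
(L(-1) + U)*110 = ((-7 + (⅔)*(-1)) + √123)*110 = ((-7 - ⅔) + √123)*110 = (-23/3 + √123)*110 = -2530/3 + 110*√123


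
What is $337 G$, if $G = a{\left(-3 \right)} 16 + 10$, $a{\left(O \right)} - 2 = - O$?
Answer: $30330$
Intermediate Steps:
$a{\left(O \right)} = 2 - O$
$G = 90$ ($G = \left(2 - -3\right) 16 + 10 = \left(2 + 3\right) 16 + 10 = 5 \cdot 16 + 10 = 80 + 10 = 90$)
$337 G = 337 \cdot 90 = 30330$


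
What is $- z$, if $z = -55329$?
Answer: $55329$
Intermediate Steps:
$- z = \left(-1\right) \left(-55329\right) = 55329$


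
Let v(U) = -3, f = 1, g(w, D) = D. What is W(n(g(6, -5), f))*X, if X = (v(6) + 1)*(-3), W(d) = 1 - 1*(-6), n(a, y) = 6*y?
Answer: 42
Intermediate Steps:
W(d) = 7 (W(d) = 1 + 6 = 7)
X = 6 (X = (-3 + 1)*(-3) = -2*(-3) = 6)
W(n(g(6, -5), f))*X = 7*6 = 42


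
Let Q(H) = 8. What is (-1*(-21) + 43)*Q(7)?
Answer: 512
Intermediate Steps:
(-1*(-21) + 43)*Q(7) = (-1*(-21) + 43)*8 = (21 + 43)*8 = 64*8 = 512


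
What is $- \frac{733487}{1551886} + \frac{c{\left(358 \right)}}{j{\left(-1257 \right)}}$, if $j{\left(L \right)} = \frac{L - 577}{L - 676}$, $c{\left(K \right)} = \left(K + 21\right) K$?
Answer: $\frac{29072637609997}{203297066} \approx 1.4301 \cdot 10^{5}$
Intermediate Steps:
$c{\left(K \right)} = K \left(21 + K\right)$ ($c{\left(K \right)} = \left(21 + K\right) K = K \left(21 + K\right)$)
$j{\left(L \right)} = \frac{-577 + L}{-676 + L}$
$- \frac{733487}{1551886} + \frac{c{\left(358 \right)}}{j{\left(-1257 \right)}} = - \frac{733487}{1551886} + \frac{358 \left(21 + 358\right)}{\frac{1}{-676 - 1257} \left(-577 - 1257\right)} = \left(-733487\right) \frac{1}{1551886} + \frac{358 \cdot 379}{\frac{1}{-1933} \left(-1834\right)} = - \frac{733487}{1551886} + \frac{135682}{\left(- \frac{1}{1933}\right) \left(-1834\right)} = - \frac{733487}{1551886} + \frac{135682}{\frac{1834}{1933}} = - \frac{733487}{1551886} + 135682 \cdot \frac{1933}{1834} = - \frac{733487}{1551886} + \frac{131136653}{917} = \frac{29072637609997}{203297066}$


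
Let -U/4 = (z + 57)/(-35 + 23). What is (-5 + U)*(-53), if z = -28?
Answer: -742/3 ≈ -247.33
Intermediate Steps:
U = 29/3 (U = -4*(-28 + 57)/(-35 + 23) = -116/(-12) = -116*(-1)/12 = -4*(-29/12) = 29/3 ≈ 9.6667)
(-5 + U)*(-53) = (-5 + 29/3)*(-53) = (14/3)*(-53) = -742/3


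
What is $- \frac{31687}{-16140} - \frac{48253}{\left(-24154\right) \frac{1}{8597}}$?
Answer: $\frac{3348069184769}{194922780} \approx 17176.0$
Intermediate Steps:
$- \frac{31687}{-16140} - \frac{48253}{\left(-24154\right) \frac{1}{8597}} = \left(-31687\right) \left(- \frac{1}{16140}\right) - \frac{48253}{\left(-24154\right) \frac{1}{8597}} = \frac{31687}{16140} - \frac{48253}{- \frac{24154}{8597}} = \frac{31687}{16140} - - \frac{414831041}{24154} = \frac{31687}{16140} + \frac{414831041}{24154} = \frac{3348069184769}{194922780}$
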